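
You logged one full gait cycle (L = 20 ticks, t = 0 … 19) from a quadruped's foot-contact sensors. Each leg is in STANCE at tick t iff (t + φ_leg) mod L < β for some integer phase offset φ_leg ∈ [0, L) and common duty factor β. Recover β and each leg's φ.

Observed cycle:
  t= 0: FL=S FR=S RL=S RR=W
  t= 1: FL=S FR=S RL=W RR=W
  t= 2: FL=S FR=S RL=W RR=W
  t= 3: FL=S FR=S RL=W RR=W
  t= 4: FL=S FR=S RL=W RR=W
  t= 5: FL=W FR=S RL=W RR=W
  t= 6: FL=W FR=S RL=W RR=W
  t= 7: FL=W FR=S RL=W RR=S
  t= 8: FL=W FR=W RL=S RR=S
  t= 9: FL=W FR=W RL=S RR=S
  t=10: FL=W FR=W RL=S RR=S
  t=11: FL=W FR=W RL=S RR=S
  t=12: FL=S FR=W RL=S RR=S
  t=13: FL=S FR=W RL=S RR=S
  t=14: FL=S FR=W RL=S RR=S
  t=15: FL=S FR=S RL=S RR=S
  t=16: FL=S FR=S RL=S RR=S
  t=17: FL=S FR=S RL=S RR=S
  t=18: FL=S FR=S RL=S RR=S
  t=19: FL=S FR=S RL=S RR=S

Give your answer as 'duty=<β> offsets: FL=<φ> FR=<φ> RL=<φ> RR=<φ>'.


duty=13 offsets: FL=8 FR=5 RL=12 RR=13

duty β = stance ticks per leg = 13
FL: stance ticks = 13; W→S at t=12 → φ=8
FR: stance ticks = 13; W→S at t=15 → φ=5
RL: stance ticks = 13; W→S at t=8 → φ=12
RR: stance ticks = 13; W→S at t=7 → φ=13


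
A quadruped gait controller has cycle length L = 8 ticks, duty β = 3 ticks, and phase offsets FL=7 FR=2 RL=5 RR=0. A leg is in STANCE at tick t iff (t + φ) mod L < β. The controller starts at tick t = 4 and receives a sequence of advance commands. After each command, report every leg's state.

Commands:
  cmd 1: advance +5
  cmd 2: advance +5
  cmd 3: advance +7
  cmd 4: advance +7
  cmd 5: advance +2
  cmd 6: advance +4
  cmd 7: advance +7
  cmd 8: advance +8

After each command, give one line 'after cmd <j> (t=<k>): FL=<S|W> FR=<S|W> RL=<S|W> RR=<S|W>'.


start t=4: FL=W FR=W RL=S RR=W
cmd 1: advance +5 → t=9, phase=(0,3,6,1) → FL=S FR=W RL=W RR=S
cmd 2: advance +5 → t=14, phase=(5,0,3,6) → FL=W FR=S RL=W RR=W
cmd 3: advance +7 → t=21, phase=(4,7,2,5) → FL=W FR=W RL=S RR=W
cmd 4: advance +7 → t=28, phase=(3,6,1,4) → FL=W FR=W RL=S RR=W
cmd 5: advance +2 → t=30, phase=(5,0,3,6) → FL=W FR=S RL=W RR=W
cmd 6: advance +4 → t=34, phase=(1,4,7,2) → FL=S FR=W RL=W RR=S
cmd 7: advance +7 → t=41, phase=(0,3,6,1) → FL=S FR=W RL=W RR=S
cmd 8: advance +8 → t=49, phase=(0,3,6,1) → FL=S FR=W RL=W RR=S

after cmd 1 (t=9): FL=S FR=W RL=W RR=S
after cmd 2 (t=14): FL=W FR=S RL=W RR=W
after cmd 3 (t=21): FL=W FR=W RL=S RR=W
after cmd 4 (t=28): FL=W FR=W RL=S RR=W
after cmd 5 (t=30): FL=W FR=S RL=W RR=W
after cmd 6 (t=34): FL=S FR=W RL=W RR=S
after cmd 7 (t=41): FL=S FR=W RL=W RR=S
after cmd 8 (t=49): FL=S FR=W RL=W RR=S


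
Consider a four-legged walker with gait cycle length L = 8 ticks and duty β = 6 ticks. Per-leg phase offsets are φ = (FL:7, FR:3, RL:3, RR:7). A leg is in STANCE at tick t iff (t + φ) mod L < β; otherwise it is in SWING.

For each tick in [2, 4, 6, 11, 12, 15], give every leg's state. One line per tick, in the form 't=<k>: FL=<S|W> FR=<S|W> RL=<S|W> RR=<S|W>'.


t=2: phase=(1,5,5,1) vs β=6 → FL=S FR=S RL=S RR=S
t=4: phase=(3,7,7,3) vs β=6 → FL=S FR=W RL=W RR=S
t=6: phase=(5,1,1,5) vs β=6 → FL=S FR=S RL=S RR=S
t=11: phase=(2,6,6,2) vs β=6 → FL=S FR=W RL=W RR=S
t=12: phase=(3,7,7,3) vs β=6 → FL=S FR=W RL=W RR=S
t=15: phase=(6,2,2,6) vs β=6 → FL=W FR=S RL=S RR=W

t=2: FL=S FR=S RL=S RR=S
t=4: FL=S FR=W RL=W RR=S
t=6: FL=S FR=S RL=S RR=S
t=11: FL=S FR=W RL=W RR=S
t=12: FL=S FR=W RL=W RR=S
t=15: FL=W FR=S RL=S RR=W


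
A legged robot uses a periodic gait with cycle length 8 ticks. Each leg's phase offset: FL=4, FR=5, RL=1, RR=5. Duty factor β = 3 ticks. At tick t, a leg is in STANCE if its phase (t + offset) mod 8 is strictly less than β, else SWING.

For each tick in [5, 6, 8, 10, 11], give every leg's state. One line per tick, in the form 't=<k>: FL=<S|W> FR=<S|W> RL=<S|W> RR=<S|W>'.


t=5: phase=(1,2,6,2) vs β=3 → FL=S FR=S RL=W RR=S
t=6: phase=(2,3,7,3) vs β=3 → FL=S FR=W RL=W RR=W
t=8: phase=(4,5,1,5) vs β=3 → FL=W FR=W RL=S RR=W
t=10: phase=(6,7,3,7) vs β=3 → FL=W FR=W RL=W RR=W
t=11: phase=(7,0,4,0) vs β=3 → FL=W FR=S RL=W RR=S

t=5: FL=S FR=S RL=W RR=S
t=6: FL=S FR=W RL=W RR=W
t=8: FL=W FR=W RL=S RR=W
t=10: FL=W FR=W RL=W RR=W
t=11: FL=W FR=S RL=W RR=S


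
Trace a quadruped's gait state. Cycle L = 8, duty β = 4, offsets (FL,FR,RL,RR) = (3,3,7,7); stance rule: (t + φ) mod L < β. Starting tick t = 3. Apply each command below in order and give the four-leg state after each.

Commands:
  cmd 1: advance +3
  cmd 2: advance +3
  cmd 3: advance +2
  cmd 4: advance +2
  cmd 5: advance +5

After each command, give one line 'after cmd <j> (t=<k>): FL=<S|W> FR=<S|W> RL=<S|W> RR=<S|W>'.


start t=3: FL=W FR=W RL=S RR=S
cmd 1: advance +3 → t=6, phase=(1,1,5,5) → FL=S FR=S RL=W RR=W
cmd 2: advance +3 → t=9, phase=(4,4,0,0) → FL=W FR=W RL=S RR=S
cmd 3: advance +2 → t=11, phase=(6,6,2,2) → FL=W FR=W RL=S RR=S
cmd 4: advance +2 → t=13, phase=(0,0,4,4) → FL=S FR=S RL=W RR=W
cmd 5: advance +5 → t=18, phase=(5,5,1,1) → FL=W FR=W RL=S RR=S

after cmd 1 (t=6): FL=S FR=S RL=W RR=W
after cmd 2 (t=9): FL=W FR=W RL=S RR=S
after cmd 3 (t=11): FL=W FR=W RL=S RR=S
after cmd 4 (t=13): FL=S FR=S RL=W RR=W
after cmd 5 (t=18): FL=W FR=W RL=S RR=S


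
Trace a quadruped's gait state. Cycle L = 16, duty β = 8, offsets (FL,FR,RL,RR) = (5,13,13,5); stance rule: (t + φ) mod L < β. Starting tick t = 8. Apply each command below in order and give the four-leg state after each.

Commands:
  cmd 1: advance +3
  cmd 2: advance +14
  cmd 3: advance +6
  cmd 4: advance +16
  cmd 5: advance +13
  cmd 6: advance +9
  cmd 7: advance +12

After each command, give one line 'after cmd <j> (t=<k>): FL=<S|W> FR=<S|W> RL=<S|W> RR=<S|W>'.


after cmd 1 (t=11): FL=S FR=W RL=W RR=S
after cmd 2 (t=25): FL=W FR=S RL=S RR=W
after cmd 3 (t=31): FL=S FR=W RL=W RR=S
after cmd 4 (t=47): FL=S FR=W RL=W RR=S
after cmd 5 (t=60): FL=S FR=W RL=W RR=S
after cmd 6 (t=69): FL=W FR=S RL=S RR=W
after cmd 7 (t=81): FL=S FR=W RL=W RR=S

start t=8: FL=W FR=S RL=S RR=W
cmd 1: advance +3 → t=11, phase=(0,8,8,0) → FL=S FR=W RL=W RR=S
cmd 2: advance +14 → t=25, phase=(14,6,6,14) → FL=W FR=S RL=S RR=W
cmd 3: advance +6 → t=31, phase=(4,12,12,4) → FL=S FR=W RL=W RR=S
cmd 4: advance +16 → t=47, phase=(4,12,12,4) → FL=S FR=W RL=W RR=S
cmd 5: advance +13 → t=60, phase=(1,9,9,1) → FL=S FR=W RL=W RR=S
cmd 6: advance +9 → t=69, phase=(10,2,2,10) → FL=W FR=S RL=S RR=W
cmd 7: advance +12 → t=81, phase=(6,14,14,6) → FL=S FR=W RL=W RR=S


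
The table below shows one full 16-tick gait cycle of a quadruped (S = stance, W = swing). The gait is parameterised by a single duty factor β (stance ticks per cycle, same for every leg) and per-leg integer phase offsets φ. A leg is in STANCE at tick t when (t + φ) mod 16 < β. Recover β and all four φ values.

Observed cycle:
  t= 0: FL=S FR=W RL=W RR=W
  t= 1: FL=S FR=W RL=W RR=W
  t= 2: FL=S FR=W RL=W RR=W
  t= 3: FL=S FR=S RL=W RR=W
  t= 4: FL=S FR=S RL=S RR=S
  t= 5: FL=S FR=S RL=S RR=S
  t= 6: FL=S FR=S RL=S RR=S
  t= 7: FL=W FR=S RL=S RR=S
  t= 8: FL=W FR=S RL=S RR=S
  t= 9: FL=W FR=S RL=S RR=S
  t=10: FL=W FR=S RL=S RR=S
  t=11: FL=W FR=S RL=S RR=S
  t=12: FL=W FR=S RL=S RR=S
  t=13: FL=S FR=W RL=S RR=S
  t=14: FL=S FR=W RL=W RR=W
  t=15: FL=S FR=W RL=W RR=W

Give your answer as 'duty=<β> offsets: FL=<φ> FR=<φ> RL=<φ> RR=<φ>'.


duty=10 offsets: FL=3 FR=13 RL=12 RR=12

duty β = stance ticks per leg = 10
FL: stance ticks = 10; W→S at t=13 → φ=3
FR: stance ticks = 10; W→S at t=3 → φ=13
RL: stance ticks = 10; W→S at t=4 → φ=12
RR: stance ticks = 10; W→S at t=4 → φ=12


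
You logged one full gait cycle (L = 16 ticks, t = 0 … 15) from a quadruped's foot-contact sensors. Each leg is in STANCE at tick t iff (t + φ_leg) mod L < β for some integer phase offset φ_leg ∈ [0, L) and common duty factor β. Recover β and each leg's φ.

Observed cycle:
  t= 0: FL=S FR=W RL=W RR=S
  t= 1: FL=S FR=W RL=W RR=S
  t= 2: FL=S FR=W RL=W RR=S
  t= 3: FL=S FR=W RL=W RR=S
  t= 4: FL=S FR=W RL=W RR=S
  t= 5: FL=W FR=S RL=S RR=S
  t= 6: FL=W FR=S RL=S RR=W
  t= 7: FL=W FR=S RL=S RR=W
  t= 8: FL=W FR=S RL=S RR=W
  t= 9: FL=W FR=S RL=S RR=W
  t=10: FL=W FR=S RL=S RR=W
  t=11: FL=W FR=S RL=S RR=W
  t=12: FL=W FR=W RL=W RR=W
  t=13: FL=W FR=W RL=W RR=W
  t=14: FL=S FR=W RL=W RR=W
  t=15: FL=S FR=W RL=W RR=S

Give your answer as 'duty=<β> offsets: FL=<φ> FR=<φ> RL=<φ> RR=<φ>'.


duty=7 offsets: FL=2 FR=11 RL=11 RR=1

duty β = stance ticks per leg = 7
FL: stance ticks = 7; W→S at t=14 → φ=2
FR: stance ticks = 7; W→S at t=5 → φ=11
RL: stance ticks = 7; W→S at t=5 → φ=11
RR: stance ticks = 7; W→S at t=15 → φ=1


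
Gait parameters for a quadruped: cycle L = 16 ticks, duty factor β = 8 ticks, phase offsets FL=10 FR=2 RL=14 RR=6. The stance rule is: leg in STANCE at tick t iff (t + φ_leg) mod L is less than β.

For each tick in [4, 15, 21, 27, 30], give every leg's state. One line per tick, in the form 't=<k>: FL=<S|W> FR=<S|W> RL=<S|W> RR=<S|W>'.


t=4: FL=W FR=S RL=S RR=W
t=15: FL=W FR=S RL=W RR=S
t=21: FL=W FR=S RL=S RR=W
t=27: FL=S FR=W RL=W RR=S
t=30: FL=W FR=S RL=W RR=S

t=4: phase=(14,6,2,10) vs β=8 → FL=W FR=S RL=S RR=W
t=15: phase=(9,1,13,5) vs β=8 → FL=W FR=S RL=W RR=S
t=21: phase=(15,7,3,11) vs β=8 → FL=W FR=S RL=S RR=W
t=27: phase=(5,13,9,1) vs β=8 → FL=S FR=W RL=W RR=S
t=30: phase=(8,0,12,4) vs β=8 → FL=W FR=S RL=W RR=S


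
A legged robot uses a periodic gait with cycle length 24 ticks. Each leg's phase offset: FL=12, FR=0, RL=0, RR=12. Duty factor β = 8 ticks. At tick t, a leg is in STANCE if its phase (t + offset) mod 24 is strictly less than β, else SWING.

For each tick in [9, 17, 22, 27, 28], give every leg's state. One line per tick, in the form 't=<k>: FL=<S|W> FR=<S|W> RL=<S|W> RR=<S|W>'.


t=9: phase=(21,9,9,21) vs β=8 → FL=W FR=W RL=W RR=W
t=17: phase=(5,17,17,5) vs β=8 → FL=S FR=W RL=W RR=S
t=22: phase=(10,22,22,10) vs β=8 → FL=W FR=W RL=W RR=W
t=27: phase=(15,3,3,15) vs β=8 → FL=W FR=S RL=S RR=W
t=28: phase=(16,4,4,16) vs β=8 → FL=W FR=S RL=S RR=W

t=9: FL=W FR=W RL=W RR=W
t=17: FL=S FR=W RL=W RR=S
t=22: FL=W FR=W RL=W RR=W
t=27: FL=W FR=S RL=S RR=W
t=28: FL=W FR=S RL=S RR=W


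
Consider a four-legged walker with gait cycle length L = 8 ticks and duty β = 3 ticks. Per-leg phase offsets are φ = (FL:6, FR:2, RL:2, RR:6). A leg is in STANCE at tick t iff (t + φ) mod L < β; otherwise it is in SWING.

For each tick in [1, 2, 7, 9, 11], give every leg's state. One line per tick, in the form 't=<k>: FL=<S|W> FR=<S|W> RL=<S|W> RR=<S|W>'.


t=1: FL=W FR=W RL=W RR=W
t=2: FL=S FR=W RL=W RR=S
t=7: FL=W FR=S RL=S RR=W
t=9: FL=W FR=W RL=W RR=W
t=11: FL=S FR=W RL=W RR=S

t=1: phase=(7,3,3,7) vs β=3 → FL=W FR=W RL=W RR=W
t=2: phase=(0,4,4,0) vs β=3 → FL=S FR=W RL=W RR=S
t=7: phase=(5,1,1,5) vs β=3 → FL=W FR=S RL=S RR=W
t=9: phase=(7,3,3,7) vs β=3 → FL=W FR=W RL=W RR=W
t=11: phase=(1,5,5,1) vs β=3 → FL=S FR=W RL=W RR=S


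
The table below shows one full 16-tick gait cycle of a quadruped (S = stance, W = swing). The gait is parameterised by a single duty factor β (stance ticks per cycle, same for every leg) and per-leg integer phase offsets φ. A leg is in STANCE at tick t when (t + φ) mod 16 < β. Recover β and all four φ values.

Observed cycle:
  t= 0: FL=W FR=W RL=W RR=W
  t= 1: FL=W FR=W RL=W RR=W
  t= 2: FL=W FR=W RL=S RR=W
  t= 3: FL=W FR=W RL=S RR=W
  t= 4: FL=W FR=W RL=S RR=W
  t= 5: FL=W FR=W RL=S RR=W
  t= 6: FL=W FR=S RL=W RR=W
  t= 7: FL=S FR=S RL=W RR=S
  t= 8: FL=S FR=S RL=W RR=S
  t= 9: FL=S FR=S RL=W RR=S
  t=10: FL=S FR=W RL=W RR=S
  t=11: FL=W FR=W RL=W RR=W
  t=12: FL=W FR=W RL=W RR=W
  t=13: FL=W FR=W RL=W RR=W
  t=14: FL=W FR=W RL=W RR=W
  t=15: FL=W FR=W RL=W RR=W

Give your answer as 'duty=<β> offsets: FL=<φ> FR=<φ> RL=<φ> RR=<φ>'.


duty=4 offsets: FL=9 FR=10 RL=14 RR=9

duty β = stance ticks per leg = 4
FL: stance ticks = 4; W→S at t=7 → φ=9
FR: stance ticks = 4; W→S at t=6 → φ=10
RL: stance ticks = 4; W→S at t=2 → φ=14
RR: stance ticks = 4; W→S at t=7 → φ=9


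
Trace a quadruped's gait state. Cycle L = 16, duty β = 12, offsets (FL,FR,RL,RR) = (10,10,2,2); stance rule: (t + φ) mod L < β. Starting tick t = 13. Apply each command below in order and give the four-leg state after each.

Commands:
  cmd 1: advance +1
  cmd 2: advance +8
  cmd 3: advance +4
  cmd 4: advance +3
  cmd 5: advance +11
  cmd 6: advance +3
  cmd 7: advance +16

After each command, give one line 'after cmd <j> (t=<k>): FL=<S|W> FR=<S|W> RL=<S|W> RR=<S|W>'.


start t=13: FL=S FR=S RL=W RR=W
cmd 1: advance +1 → t=14, phase=(8,8,0,0) → FL=S FR=S RL=S RR=S
cmd 2: advance +8 → t=22, phase=(0,0,8,8) → FL=S FR=S RL=S RR=S
cmd 3: advance +4 → t=26, phase=(4,4,12,12) → FL=S FR=S RL=W RR=W
cmd 4: advance +3 → t=29, phase=(7,7,15,15) → FL=S FR=S RL=W RR=W
cmd 5: advance +11 → t=40, phase=(2,2,10,10) → FL=S FR=S RL=S RR=S
cmd 6: advance +3 → t=43, phase=(5,5,13,13) → FL=S FR=S RL=W RR=W
cmd 7: advance +16 → t=59, phase=(5,5,13,13) → FL=S FR=S RL=W RR=W

after cmd 1 (t=14): FL=S FR=S RL=S RR=S
after cmd 2 (t=22): FL=S FR=S RL=S RR=S
after cmd 3 (t=26): FL=S FR=S RL=W RR=W
after cmd 4 (t=29): FL=S FR=S RL=W RR=W
after cmd 5 (t=40): FL=S FR=S RL=S RR=S
after cmd 6 (t=43): FL=S FR=S RL=W RR=W
after cmd 7 (t=59): FL=S FR=S RL=W RR=W


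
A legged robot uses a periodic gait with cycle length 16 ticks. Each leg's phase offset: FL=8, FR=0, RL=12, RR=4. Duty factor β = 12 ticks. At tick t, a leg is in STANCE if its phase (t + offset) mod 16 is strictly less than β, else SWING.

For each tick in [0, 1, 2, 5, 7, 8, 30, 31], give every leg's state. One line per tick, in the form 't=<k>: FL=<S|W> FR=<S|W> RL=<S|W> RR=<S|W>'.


t=0: phase=(8,0,12,4) vs β=12 → FL=S FR=S RL=W RR=S
t=1: phase=(9,1,13,5) vs β=12 → FL=S FR=S RL=W RR=S
t=2: phase=(10,2,14,6) vs β=12 → FL=S FR=S RL=W RR=S
t=5: phase=(13,5,1,9) vs β=12 → FL=W FR=S RL=S RR=S
t=7: phase=(15,7,3,11) vs β=12 → FL=W FR=S RL=S RR=S
t=8: phase=(0,8,4,12) vs β=12 → FL=S FR=S RL=S RR=W
t=30: phase=(6,14,10,2) vs β=12 → FL=S FR=W RL=S RR=S
t=31: phase=(7,15,11,3) vs β=12 → FL=S FR=W RL=S RR=S

t=0: FL=S FR=S RL=W RR=S
t=1: FL=S FR=S RL=W RR=S
t=2: FL=S FR=S RL=W RR=S
t=5: FL=W FR=S RL=S RR=S
t=7: FL=W FR=S RL=S RR=S
t=8: FL=S FR=S RL=S RR=W
t=30: FL=S FR=W RL=S RR=S
t=31: FL=S FR=W RL=S RR=S


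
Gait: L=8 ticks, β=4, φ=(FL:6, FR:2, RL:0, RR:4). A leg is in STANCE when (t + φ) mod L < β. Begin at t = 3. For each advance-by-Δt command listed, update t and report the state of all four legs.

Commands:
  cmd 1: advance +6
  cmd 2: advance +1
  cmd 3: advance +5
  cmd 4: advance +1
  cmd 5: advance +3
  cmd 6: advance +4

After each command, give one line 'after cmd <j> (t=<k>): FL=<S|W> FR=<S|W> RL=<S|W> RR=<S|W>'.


start t=3: FL=S FR=W RL=S RR=W
cmd 1: advance +6 → t=9, phase=(7,3,1,5) → FL=W FR=S RL=S RR=W
cmd 2: advance +1 → t=10, phase=(0,4,2,6) → FL=S FR=W RL=S RR=W
cmd 3: advance +5 → t=15, phase=(5,1,7,3) → FL=W FR=S RL=W RR=S
cmd 4: advance +1 → t=16, phase=(6,2,0,4) → FL=W FR=S RL=S RR=W
cmd 5: advance +3 → t=19, phase=(1,5,3,7) → FL=S FR=W RL=S RR=W
cmd 6: advance +4 → t=23, phase=(5,1,7,3) → FL=W FR=S RL=W RR=S

after cmd 1 (t=9): FL=W FR=S RL=S RR=W
after cmd 2 (t=10): FL=S FR=W RL=S RR=W
after cmd 3 (t=15): FL=W FR=S RL=W RR=S
after cmd 4 (t=16): FL=W FR=S RL=S RR=W
after cmd 5 (t=19): FL=S FR=W RL=S RR=W
after cmd 6 (t=23): FL=W FR=S RL=W RR=S


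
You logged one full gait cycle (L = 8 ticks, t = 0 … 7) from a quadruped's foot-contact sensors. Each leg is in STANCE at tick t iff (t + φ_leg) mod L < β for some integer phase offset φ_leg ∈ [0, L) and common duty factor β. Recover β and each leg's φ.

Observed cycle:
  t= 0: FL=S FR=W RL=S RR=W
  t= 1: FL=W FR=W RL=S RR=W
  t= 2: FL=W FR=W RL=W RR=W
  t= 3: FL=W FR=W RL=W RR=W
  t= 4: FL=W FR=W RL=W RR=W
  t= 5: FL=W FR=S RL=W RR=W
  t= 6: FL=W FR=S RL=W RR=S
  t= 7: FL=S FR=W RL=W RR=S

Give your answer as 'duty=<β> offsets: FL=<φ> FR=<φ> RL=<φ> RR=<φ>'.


duty=2 offsets: FL=1 FR=3 RL=0 RR=2

duty β = stance ticks per leg = 2
FL: stance ticks = 2; W→S at t=7 → φ=1
FR: stance ticks = 2; W→S at t=5 → φ=3
RL: stance ticks = 2; W→S at t=0 → φ=0
RR: stance ticks = 2; W→S at t=6 → φ=2


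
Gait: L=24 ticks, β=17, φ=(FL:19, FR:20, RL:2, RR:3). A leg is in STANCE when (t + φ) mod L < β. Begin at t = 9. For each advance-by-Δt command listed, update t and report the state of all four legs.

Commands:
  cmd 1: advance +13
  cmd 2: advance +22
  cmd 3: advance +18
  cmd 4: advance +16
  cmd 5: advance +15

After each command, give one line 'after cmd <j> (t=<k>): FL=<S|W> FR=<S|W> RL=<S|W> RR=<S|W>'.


start t=9: FL=S FR=S RL=S RR=S
cmd 1: advance +13 → t=22, phase=(17,18,0,1) → FL=W FR=W RL=S RR=S
cmd 2: advance +22 → t=44, phase=(15,16,22,23) → FL=S FR=S RL=W RR=W
cmd 3: advance +18 → t=62, phase=(9,10,16,17) → FL=S FR=S RL=S RR=W
cmd 4: advance +16 → t=78, phase=(1,2,8,9) → FL=S FR=S RL=S RR=S
cmd 5: advance +15 → t=93, phase=(16,17,23,0) → FL=S FR=W RL=W RR=S

after cmd 1 (t=22): FL=W FR=W RL=S RR=S
after cmd 2 (t=44): FL=S FR=S RL=W RR=W
after cmd 3 (t=62): FL=S FR=S RL=S RR=W
after cmd 4 (t=78): FL=S FR=S RL=S RR=S
after cmd 5 (t=93): FL=S FR=W RL=W RR=S


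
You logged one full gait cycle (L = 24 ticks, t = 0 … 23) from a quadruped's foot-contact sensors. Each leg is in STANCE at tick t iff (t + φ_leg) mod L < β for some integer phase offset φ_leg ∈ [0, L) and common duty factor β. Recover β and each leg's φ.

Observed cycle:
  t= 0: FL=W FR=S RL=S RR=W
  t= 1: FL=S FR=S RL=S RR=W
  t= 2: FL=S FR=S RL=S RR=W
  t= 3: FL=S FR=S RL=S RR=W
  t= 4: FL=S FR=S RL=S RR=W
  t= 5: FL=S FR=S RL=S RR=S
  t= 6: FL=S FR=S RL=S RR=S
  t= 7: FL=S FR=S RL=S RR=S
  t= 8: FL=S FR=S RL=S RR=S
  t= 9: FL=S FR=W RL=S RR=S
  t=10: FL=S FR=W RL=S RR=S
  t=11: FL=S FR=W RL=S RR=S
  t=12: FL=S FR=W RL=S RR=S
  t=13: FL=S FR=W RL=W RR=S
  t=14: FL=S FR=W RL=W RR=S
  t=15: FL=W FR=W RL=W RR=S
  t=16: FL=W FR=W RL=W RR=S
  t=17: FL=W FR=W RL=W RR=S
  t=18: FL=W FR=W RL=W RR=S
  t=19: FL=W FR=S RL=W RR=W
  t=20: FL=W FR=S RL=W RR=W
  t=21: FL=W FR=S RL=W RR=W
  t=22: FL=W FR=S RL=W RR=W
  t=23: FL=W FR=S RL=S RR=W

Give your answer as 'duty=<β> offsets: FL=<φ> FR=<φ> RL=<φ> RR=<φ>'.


duty=14 offsets: FL=23 FR=5 RL=1 RR=19

duty β = stance ticks per leg = 14
FL: stance ticks = 14; W→S at t=1 → φ=23
FR: stance ticks = 14; W→S at t=19 → φ=5
RL: stance ticks = 14; W→S at t=23 → φ=1
RR: stance ticks = 14; W→S at t=5 → φ=19


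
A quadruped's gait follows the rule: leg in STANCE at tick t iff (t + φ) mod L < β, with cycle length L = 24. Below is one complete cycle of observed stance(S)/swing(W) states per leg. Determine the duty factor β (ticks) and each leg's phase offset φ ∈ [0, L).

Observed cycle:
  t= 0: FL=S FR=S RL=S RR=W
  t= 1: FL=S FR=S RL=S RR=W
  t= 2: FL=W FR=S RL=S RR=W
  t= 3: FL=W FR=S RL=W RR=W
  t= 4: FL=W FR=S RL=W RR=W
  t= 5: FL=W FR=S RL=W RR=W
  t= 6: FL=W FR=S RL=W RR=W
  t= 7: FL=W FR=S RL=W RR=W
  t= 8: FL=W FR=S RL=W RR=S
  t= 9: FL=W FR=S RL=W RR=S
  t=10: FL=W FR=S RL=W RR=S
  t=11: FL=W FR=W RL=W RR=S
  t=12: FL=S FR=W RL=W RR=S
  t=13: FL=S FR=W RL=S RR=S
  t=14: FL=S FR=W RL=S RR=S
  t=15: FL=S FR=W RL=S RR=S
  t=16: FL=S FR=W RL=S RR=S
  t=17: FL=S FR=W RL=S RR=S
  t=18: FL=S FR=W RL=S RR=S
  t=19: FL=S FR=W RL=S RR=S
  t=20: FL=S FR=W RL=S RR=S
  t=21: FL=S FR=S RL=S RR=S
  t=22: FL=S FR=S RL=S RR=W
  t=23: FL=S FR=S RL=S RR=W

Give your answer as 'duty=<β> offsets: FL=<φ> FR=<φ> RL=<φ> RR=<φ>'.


duty=14 offsets: FL=12 FR=3 RL=11 RR=16

duty β = stance ticks per leg = 14
FL: stance ticks = 14; W→S at t=12 → φ=12
FR: stance ticks = 14; W→S at t=21 → φ=3
RL: stance ticks = 14; W→S at t=13 → φ=11
RR: stance ticks = 14; W→S at t=8 → φ=16


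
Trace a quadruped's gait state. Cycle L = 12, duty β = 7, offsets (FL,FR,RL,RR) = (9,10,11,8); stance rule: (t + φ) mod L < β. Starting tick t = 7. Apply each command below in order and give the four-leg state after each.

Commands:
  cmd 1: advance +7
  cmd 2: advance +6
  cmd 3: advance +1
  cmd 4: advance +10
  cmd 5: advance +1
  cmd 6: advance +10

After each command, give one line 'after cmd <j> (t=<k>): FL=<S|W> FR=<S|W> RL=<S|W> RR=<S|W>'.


after cmd 1 (t=14): FL=W FR=S RL=S RR=W
after cmd 2 (t=20): FL=S FR=S RL=W RR=S
after cmd 3 (t=21): FL=S FR=W RL=W RR=S
after cmd 4 (t=31): FL=S FR=S RL=S RR=S
after cmd 5 (t=32): FL=S FR=S RL=W RR=S
after cmd 6 (t=42): FL=S FR=S RL=S RR=S

start t=7: FL=S FR=S RL=S RR=S
cmd 1: advance +7 → t=14, phase=(11,0,1,10) → FL=W FR=S RL=S RR=W
cmd 2: advance +6 → t=20, phase=(5,6,7,4) → FL=S FR=S RL=W RR=S
cmd 3: advance +1 → t=21, phase=(6,7,8,5) → FL=S FR=W RL=W RR=S
cmd 4: advance +10 → t=31, phase=(4,5,6,3) → FL=S FR=S RL=S RR=S
cmd 5: advance +1 → t=32, phase=(5,6,7,4) → FL=S FR=S RL=W RR=S
cmd 6: advance +10 → t=42, phase=(3,4,5,2) → FL=S FR=S RL=S RR=S


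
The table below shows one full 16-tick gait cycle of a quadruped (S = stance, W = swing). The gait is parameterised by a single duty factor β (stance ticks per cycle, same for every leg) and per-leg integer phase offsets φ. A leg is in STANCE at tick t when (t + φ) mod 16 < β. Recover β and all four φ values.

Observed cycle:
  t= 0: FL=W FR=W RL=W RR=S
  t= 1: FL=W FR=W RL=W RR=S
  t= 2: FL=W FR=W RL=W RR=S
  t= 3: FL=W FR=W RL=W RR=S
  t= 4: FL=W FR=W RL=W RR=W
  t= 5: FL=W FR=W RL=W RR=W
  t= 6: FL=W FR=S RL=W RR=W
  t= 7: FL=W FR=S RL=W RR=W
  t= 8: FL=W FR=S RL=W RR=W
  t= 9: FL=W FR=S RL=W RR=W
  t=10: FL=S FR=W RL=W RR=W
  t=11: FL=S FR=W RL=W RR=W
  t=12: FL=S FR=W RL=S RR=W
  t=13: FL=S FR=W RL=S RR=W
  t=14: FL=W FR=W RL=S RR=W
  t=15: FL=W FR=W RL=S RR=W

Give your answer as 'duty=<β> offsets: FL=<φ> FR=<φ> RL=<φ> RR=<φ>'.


duty β = stance ticks per leg = 4
FL: stance ticks = 4; W→S at t=10 → φ=6
FR: stance ticks = 4; W→S at t=6 → φ=10
RL: stance ticks = 4; W→S at t=12 → φ=4
RR: stance ticks = 4; W→S at t=0 → φ=0

duty=4 offsets: FL=6 FR=10 RL=4 RR=0


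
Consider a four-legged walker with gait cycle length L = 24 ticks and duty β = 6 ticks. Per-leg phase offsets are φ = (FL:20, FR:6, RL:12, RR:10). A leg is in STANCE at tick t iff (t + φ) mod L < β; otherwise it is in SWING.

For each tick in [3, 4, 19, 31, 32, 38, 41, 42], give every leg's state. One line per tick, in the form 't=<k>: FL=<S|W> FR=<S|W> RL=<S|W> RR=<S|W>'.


t=3: phase=(23,9,15,13) vs β=6 → FL=W FR=W RL=W RR=W
t=4: phase=(0,10,16,14) vs β=6 → FL=S FR=W RL=W RR=W
t=19: phase=(15,1,7,5) vs β=6 → FL=W FR=S RL=W RR=S
t=31: phase=(3,13,19,17) vs β=6 → FL=S FR=W RL=W RR=W
t=32: phase=(4,14,20,18) vs β=6 → FL=S FR=W RL=W RR=W
t=38: phase=(10,20,2,0) vs β=6 → FL=W FR=W RL=S RR=S
t=41: phase=(13,23,5,3) vs β=6 → FL=W FR=W RL=S RR=S
t=42: phase=(14,0,6,4) vs β=6 → FL=W FR=S RL=W RR=S

t=3: FL=W FR=W RL=W RR=W
t=4: FL=S FR=W RL=W RR=W
t=19: FL=W FR=S RL=W RR=S
t=31: FL=S FR=W RL=W RR=W
t=32: FL=S FR=W RL=W RR=W
t=38: FL=W FR=W RL=S RR=S
t=41: FL=W FR=W RL=S RR=S
t=42: FL=W FR=S RL=W RR=S


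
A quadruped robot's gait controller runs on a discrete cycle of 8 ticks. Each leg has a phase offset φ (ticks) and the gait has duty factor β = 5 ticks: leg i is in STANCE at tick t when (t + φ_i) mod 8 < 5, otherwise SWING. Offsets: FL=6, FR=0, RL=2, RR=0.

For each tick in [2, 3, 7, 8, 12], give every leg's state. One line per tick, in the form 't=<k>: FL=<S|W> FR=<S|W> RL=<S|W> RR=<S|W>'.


t=2: phase=(0,2,4,2) vs β=5 → FL=S FR=S RL=S RR=S
t=3: phase=(1,3,5,3) vs β=5 → FL=S FR=S RL=W RR=S
t=7: phase=(5,7,1,7) vs β=5 → FL=W FR=W RL=S RR=W
t=8: phase=(6,0,2,0) vs β=5 → FL=W FR=S RL=S RR=S
t=12: phase=(2,4,6,4) vs β=5 → FL=S FR=S RL=W RR=S

t=2: FL=S FR=S RL=S RR=S
t=3: FL=S FR=S RL=W RR=S
t=7: FL=W FR=W RL=S RR=W
t=8: FL=W FR=S RL=S RR=S
t=12: FL=S FR=S RL=W RR=S


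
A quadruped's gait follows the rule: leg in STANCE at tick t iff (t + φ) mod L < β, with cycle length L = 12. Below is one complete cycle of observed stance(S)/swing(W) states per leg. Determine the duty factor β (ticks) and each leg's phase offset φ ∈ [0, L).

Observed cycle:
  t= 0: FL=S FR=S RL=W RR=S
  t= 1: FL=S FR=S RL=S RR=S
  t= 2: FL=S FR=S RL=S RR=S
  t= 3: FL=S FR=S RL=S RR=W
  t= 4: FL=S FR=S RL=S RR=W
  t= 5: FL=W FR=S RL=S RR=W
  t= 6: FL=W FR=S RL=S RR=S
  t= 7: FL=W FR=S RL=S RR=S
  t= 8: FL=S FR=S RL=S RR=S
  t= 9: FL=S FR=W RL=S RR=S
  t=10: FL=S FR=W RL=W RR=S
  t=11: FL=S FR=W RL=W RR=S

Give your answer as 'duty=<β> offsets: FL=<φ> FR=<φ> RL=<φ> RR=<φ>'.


duty β = stance ticks per leg = 9
FL: stance ticks = 9; W→S at t=8 → φ=4
FR: stance ticks = 9; W→S at t=0 → φ=0
RL: stance ticks = 9; W→S at t=1 → φ=11
RR: stance ticks = 9; W→S at t=6 → φ=6

duty=9 offsets: FL=4 FR=0 RL=11 RR=6


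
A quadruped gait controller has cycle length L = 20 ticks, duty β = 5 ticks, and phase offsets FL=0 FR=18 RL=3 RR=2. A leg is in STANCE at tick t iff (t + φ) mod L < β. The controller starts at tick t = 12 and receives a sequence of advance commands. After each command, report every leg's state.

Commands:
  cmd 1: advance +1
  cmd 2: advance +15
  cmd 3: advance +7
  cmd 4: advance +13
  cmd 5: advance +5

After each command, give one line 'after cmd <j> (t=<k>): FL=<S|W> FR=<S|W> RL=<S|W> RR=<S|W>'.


start t=12: FL=W FR=W RL=W RR=W
cmd 1: advance +1 → t=13, phase=(13,11,16,15) → FL=W FR=W RL=W RR=W
cmd 2: advance +15 → t=28, phase=(8,6,11,10) → FL=W FR=W RL=W RR=W
cmd 3: advance +7 → t=35, phase=(15,13,18,17) → FL=W FR=W RL=W RR=W
cmd 4: advance +13 → t=48, phase=(8,6,11,10) → FL=W FR=W RL=W RR=W
cmd 5: advance +5 → t=53, phase=(13,11,16,15) → FL=W FR=W RL=W RR=W

after cmd 1 (t=13): FL=W FR=W RL=W RR=W
after cmd 2 (t=28): FL=W FR=W RL=W RR=W
after cmd 3 (t=35): FL=W FR=W RL=W RR=W
after cmd 4 (t=48): FL=W FR=W RL=W RR=W
after cmd 5 (t=53): FL=W FR=W RL=W RR=W


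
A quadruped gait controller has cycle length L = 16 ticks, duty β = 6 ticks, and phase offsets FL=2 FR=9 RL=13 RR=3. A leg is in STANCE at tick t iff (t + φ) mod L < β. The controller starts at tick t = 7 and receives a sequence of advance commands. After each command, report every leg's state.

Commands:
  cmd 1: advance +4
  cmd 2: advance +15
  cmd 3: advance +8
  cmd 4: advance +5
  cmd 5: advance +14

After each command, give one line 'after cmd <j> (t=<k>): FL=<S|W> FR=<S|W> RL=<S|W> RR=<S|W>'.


after cmd 1 (t=11): FL=W FR=S RL=W RR=W
after cmd 2 (t=26): FL=W FR=S RL=W RR=W
after cmd 3 (t=34): FL=S FR=W RL=W RR=S
after cmd 4 (t=39): FL=W FR=S RL=S RR=W
after cmd 5 (t=53): FL=W FR=W RL=S RR=W

start t=7: FL=W FR=S RL=S RR=W
cmd 1: advance +4 → t=11, phase=(13,4,8,14) → FL=W FR=S RL=W RR=W
cmd 2: advance +15 → t=26, phase=(12,3,7,13) → FL=W FR=S RL=W RR=W
cmd 3: advance +8 → t=34, phase=(4,11,15,5) → FL=S FR=W RL=W RR=S
cmd 4: advance +5 → t=39, phase=(9,0,4,10) → FL=W FR=S RL=S RR=W
cmd 5: advance +14 → t=53, phase=(7,14,2,8) → FL=W FR=W RL=S RR=W


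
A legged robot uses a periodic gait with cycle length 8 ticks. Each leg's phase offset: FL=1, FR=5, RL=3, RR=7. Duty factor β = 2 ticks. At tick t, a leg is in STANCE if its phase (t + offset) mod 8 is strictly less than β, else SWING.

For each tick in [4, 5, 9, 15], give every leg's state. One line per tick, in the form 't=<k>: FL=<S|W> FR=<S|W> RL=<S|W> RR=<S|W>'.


t=4: phase=(5,1,7,3) vs β=2 → FL=W FR=S RL=W RR=W
t=5: phase=(6,2,0,4) vs β=2 → FL=W FR=W RL=S RR=W
t=9: phase=(2,6,4,0) vs β=2 → FL=W FR=W RL=W RR=S
t=15: phase=(0,4,2,6) vs β=2 → FL=S FR=W RL=W RR=W

t=4: FL=W FR=S RL=W RR=W
t=5: FL=W FR=W RL=S RR=W
t=9: FL=W FR=W RL=W RR=S
t=15: FL=S FR=W RL=W RR=W


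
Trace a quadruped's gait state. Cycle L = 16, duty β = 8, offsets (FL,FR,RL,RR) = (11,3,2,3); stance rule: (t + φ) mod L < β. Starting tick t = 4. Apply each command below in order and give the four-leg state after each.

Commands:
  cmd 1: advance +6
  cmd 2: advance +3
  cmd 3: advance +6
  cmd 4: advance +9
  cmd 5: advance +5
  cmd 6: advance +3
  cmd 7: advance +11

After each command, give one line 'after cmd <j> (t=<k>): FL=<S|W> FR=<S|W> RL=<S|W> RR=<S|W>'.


after cmd 1 (t=10): FL=S FR=W RL=W RR=W
after cmd 2 (t=13): FL=W FR=S RL=W RR=S
after cmd 3 (t=19): FL=W FR=S RL=S RR=S
after cmd 4 (t=28): FL=S FR=W RL=W RR=W
after cmd 5 (t=33): FL=W FR=S RL=S RR=S
after cmd 6 (t=36): FL=W FR=S RL=S RR=S
after cmd 7 (t=47): FL=W FR=S RL=S RR=S

start t=4: FL=W FR=S RL=S RR=S
cmd 1: advance +6 → t=10, phase=(5,13,12,13) → FL=S FR=W RL=W RR=W
cmd 2: advance +3 → t=13, phase=(8,0,15,0) → FL=W FR=S RL=W RR=S
cmd 3: advance +6 → t=19, phase=(14,6,5,6) → FL=W FR=S RL=S RR=S
cmd 4: advance +9 → t=28, phase=(7,15,14,15) → FL=S FR=W RL=W RR=W
cmd 5: advance +5 → t=33, phase=(12,4,3,4) → FL=W FR=S RL=S RR=S
cmd 6: advance +3 → t=36, phase=(15,7,6,7) → FL=W FR=S RL=S RR=S
cmd 7: advance +11 → t=47, phase=(10,2,1,2) → FL=W FR=S RL=S RR=S


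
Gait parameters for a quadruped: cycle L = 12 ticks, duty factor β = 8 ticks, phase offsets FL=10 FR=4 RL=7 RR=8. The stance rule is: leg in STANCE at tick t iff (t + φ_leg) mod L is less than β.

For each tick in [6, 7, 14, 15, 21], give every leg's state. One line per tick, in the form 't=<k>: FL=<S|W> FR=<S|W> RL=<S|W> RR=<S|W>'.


t=6: phase=(4,10,1,2) vs β=8 → FL=S FR=W RL=S RR=S
t=7: phase=(5,11,2,3) vs β=8 → FL=S FR=W RL=S RR=S
t=14: phase=(0,6,9,10) vs β=8 → FL=S FR=S RL=W RR=W
t=15: phase=(1,7,10,11) vs β=8 → FL=S FR=S RL=W RR=W
t=21: phase=(7,1,4,5) vs β=8 → FL=S FR=S RL=S RR=S

t=6: FL=S FR=W RL=S RR=S
t=7: FL=S FR=W RL=S RR=S
t=14: FL=S FR=S RL=W RR=W
t=15: FL=S FR=S RL=W RR=W
t=21: FL=S FR=S RL=S RR=S


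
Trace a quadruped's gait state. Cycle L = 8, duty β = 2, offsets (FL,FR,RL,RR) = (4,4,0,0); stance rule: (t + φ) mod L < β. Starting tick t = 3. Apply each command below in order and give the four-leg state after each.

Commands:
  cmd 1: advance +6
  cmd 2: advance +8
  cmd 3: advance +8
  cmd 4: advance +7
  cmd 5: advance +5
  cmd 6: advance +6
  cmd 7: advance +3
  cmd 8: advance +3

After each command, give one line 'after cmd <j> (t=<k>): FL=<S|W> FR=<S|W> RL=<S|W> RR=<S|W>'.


after cmd 1 (t=9): FL=W FR=W RL=S RR=S
after cmd 2 (t=17): FL=W FR=W RL=S RR=S
after cmd 3 (t=25): FL=W FR=W RL=S RR=S
after cmd 4 (t=32): FL=W FR=W RL=S RR=S
after cmd 5 (t=37): FL=S FR=S RL=W RR=W
after cmd 6 (t=43): FL=W FR=W RL=W RR=W
after cmd 7 (t=46): FL=W FR=W RL=W RR=W
after cmd 8 (t=49): FL=W FR=W RL=S RR=S

start t=3: FL=W FR=W RL=W RR=W
cmd 1: advance +6 → t=9, phase=(5,5,1,1) → FL=W FR=W RL=S RR=S
cmd 2: advance +8 → t=17, phase=(5,5,1,1) → FL=W FR=W RL=S RR=S
cmd 3: advance +8 → t=25, phase=(5,5,1,1) → FL=W FR=W RL=S RR=S
cmd 4: advance +7 → t=32, phase=(4,4,0,0) → FL=W FR=W RL=S RR=S
cmd 5: advance +5 → t=37, phase=(1,1,5,5) → FL=S FR=S RL=W RR=W
cmd 6: advance +6 → t=43, phase=(7,7,3,3) → FL=W FR=W RL=W RR=W
cmd 7: advance +3 → t=46, phase=(2,2,6,6) → FL=W FR=W RL=W RR=W
cmd 8: advance +3 → t=49, phase=(5,5,1,1) → FL=W FR=W RL=S RR=S


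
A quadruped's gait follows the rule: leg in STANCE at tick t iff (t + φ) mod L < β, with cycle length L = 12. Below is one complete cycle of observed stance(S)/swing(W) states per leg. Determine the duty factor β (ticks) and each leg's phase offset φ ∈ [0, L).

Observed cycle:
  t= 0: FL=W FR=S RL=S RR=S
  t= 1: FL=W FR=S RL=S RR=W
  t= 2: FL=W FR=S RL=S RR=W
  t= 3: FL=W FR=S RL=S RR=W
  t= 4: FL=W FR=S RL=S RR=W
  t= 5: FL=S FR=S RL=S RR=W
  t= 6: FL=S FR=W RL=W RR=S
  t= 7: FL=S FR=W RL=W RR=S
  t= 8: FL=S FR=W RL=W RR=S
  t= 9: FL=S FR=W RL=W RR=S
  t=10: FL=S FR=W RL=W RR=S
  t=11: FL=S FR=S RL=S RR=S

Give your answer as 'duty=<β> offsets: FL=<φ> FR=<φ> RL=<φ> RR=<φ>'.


duty β = stance ticks per leg = 7
FL: stance ticks = 7; W→S at t=5 → φ=7
FR: stance ticks = 7; W→S at t=11 → φ=1
RL: stance ticks = 7; W→S at t=11 → φ=1
RR: stance ticks = 7; W→S at t=6 → φ=6

duty=7 offsets: FL=7 FR=1 RL=1 RR=6


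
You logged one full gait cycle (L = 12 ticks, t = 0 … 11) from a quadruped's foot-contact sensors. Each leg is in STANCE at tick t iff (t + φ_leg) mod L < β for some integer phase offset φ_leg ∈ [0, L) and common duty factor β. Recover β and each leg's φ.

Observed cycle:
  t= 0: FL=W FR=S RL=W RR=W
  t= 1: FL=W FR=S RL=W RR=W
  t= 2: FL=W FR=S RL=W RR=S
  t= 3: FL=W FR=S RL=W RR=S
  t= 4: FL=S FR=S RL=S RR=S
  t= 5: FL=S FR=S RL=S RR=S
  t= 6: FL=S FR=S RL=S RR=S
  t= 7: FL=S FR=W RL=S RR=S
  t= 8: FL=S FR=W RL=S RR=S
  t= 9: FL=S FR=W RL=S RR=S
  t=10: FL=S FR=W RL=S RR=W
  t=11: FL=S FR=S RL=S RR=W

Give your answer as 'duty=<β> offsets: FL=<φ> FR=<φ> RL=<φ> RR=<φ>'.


duty=8 offsets: FL=8 FR=1 RL=8 RR=10

duty β = stance ticks per leg = 8
FL: stance ticks = 8; W→S at t=4 → φ=8
FR: stance ticks = 8; W→S at t=11 → φ=1
RL: stance ticks = 8; W→S at t=4 → φ=8
RR: stance ticks = 8; W→S at t=2 → φ=10


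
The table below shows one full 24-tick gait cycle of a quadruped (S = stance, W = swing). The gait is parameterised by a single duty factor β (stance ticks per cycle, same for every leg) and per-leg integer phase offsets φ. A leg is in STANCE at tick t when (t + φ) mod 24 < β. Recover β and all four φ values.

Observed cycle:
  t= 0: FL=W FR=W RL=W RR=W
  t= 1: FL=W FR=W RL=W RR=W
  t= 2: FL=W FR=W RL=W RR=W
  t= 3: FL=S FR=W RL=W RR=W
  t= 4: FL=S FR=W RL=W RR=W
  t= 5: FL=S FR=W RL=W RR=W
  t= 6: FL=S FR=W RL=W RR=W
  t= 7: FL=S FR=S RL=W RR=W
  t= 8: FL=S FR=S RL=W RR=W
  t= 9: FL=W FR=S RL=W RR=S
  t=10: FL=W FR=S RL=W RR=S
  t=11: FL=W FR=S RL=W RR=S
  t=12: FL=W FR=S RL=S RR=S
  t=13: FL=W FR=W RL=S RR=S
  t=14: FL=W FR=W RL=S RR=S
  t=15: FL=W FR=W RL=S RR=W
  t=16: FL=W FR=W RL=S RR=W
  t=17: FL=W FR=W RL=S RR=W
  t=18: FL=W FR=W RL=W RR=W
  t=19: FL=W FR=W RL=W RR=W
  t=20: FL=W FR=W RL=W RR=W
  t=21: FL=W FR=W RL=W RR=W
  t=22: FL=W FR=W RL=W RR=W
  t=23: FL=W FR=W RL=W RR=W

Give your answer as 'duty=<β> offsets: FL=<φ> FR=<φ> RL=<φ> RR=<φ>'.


duty β = stance ticks per leg = 6
FL: stance ticks = 6; W→S at t=3 → φ=21
FR: stance ticks = 6; W→S at t=7 → φ=17
RL: stance ticks = 6; W→S at t=12 → φ=12
RR: stance ticks = 6; W→S at t=9 → φ=15

duty=6 offsets: FL=21 FR=17 RL=12 RR=15


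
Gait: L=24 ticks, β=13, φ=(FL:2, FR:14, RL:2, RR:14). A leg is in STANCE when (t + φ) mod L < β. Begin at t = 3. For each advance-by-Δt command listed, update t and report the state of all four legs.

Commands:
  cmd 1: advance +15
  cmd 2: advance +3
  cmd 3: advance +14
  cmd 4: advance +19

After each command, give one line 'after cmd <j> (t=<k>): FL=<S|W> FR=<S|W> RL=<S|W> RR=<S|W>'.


start t=3: FL=S FR=W RL=S RR=W
cmd 1: advance +15 → t=18, phase=(20,8,20,8) → FL=W FR=S RL=W RR=S
cmd 2: advance +3 → t=21, phase=(23,11,23,11) → FL=W FR=S RL=W RR=S
cmd 3: advance +14 → t=35, phase=(13,1,13,1) → FL=W FR=S RL=W RR=S
cmd 4: advance +19 → t=54, phase=(8,20,8,20) → FL=S FR=W RL=S RR=W

after cmd 1 (t=18): FL=W FR=S RL=W RR=S
after cmd 2 (t=21): FL=W FR=S RL=W RR=S
after cmd 3 (t=35): FL=W FR=S RL=W RR=S
after cmd 4 (t=54): FL=S FR=W RL=S RR=W


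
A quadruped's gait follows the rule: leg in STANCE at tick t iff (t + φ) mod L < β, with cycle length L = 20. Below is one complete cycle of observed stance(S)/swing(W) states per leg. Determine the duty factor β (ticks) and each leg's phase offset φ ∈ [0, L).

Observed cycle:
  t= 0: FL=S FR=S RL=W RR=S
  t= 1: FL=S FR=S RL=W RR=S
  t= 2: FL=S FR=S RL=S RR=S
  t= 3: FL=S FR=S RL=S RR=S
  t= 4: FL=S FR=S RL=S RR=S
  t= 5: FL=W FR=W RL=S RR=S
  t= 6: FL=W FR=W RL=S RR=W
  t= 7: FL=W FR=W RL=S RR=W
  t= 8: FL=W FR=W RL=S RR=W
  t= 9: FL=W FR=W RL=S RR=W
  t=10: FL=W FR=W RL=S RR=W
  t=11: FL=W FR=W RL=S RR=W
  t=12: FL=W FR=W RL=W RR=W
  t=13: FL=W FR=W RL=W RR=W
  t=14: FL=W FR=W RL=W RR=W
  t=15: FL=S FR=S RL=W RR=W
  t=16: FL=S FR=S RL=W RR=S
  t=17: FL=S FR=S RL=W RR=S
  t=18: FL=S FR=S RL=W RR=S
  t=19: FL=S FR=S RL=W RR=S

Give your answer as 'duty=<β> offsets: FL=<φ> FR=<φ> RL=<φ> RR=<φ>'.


duty β = stance ticks per leg = 10
FL: stance ticks = 10; W→S at t=15 → φ=5
FR: stance ticks = 10; W→S at t=15 → φ=5
RL: stance ticks = 10; W→S at t=2 → φ=18
RR: stance ticks = 10; W→S at t=16 → φ=4

duty=10 offsets: FL=5 FR=5 RL=18 RR=4


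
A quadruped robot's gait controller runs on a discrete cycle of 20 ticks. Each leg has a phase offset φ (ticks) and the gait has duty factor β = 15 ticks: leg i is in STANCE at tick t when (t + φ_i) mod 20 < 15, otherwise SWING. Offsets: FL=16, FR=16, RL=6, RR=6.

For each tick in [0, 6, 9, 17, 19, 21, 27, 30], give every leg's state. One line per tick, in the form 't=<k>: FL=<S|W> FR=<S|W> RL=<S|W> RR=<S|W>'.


t=0: phase=(16,16,6,6) vs β=15 → FL=W FR=W RL=S RR=S
t=6: phase=(2,2,12,12) vs β=15 → FL=S FR=S RL=S RR=S
t=9: phase=(5,5,15,15) vs β=15 → FL=S FR=S RL=W RR=W
t=17: phase=(13,13,3,3) vs β=15 → FL=S FR=S RL=S RR=S
t=19: phase=(15,15,5,5) vs β=15 → FL=W FR=W RL=S RR=S
t=21: phase=(17,17,7,7) vs β=15 → FL=W FR=W RL=S RR=S
t=27: phase=(3,3,13,13) vs β=15 → FL=S FR=S RL=S RR=S
t=30: phase=(6,6,16,16) vs β=15 → FL=S FR=S RL=W RR=W

t=0: FL=W FR=W RL=S RR=S
t=6: FL=S FR=S RL=S RR=S
t=9: FL=S FR=S RL=W RR=W
t=17: FL=S FR=S RL=S RR=S
t=19: FL=W FR=W RL=S RR=S
t=21: FL=W FR=W RL=S RR=S
t=27: FL=S FR=S RL=S RR=S
t=30: FL=S FR=S RL=W RR=W


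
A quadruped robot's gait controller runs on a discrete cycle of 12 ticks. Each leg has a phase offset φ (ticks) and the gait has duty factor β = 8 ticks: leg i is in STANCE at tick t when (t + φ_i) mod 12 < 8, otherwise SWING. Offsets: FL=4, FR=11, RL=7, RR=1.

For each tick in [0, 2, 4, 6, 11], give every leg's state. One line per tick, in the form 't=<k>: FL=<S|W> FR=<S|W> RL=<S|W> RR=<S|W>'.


t=0: phase=(4,11,7,1) vs β=8 → FL=S FR=W RL=S RR=S
t=2: phase=(6,1,9,3) vs β=8 → FL=S FR=S RL=W RR=S
t=4: phase=(8,3,11,5) vs β=8 → FL=W FR=S RL=W RR=S
t=6: phase=(10,5,1,7) vs β=8 → FL=W FR=S RL=S RR=S
t=11: phase=(3,10,6,0) vs β=8 → FL=S FR=W RL=S RR=S

t=0: FL=S FR=W RL=S RR=S
t=2: FL=S FR=S RL=W RR=S
t=4: FL=W FR=S RL=W RR=S
t=6: FL=W FR=S RL=S RR=S
t=11: FL=S FR=W RL=S RR=S


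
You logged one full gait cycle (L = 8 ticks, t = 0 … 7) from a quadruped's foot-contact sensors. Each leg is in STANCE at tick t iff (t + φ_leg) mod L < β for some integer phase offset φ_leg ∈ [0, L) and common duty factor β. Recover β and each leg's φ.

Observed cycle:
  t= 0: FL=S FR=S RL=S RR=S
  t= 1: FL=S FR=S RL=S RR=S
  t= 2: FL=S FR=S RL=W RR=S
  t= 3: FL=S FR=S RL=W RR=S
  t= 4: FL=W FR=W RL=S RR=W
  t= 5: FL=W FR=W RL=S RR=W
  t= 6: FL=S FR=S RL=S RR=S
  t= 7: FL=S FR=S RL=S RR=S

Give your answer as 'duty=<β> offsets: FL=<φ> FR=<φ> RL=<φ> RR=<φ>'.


duty=6 offsets: FL=2 FR=2 RL=4 RR=2

duty β = stance ticks per leg = 6
FL: stance ticks = 6; W→S at t=6 → φ=2
FR: stance ticks = 6; W→S at t=6 → φ=2
RL: stance ticks = 6; W→S at t=4 → φ=4
RR: stance ticks = 6; W→S at t=6 → φ=2


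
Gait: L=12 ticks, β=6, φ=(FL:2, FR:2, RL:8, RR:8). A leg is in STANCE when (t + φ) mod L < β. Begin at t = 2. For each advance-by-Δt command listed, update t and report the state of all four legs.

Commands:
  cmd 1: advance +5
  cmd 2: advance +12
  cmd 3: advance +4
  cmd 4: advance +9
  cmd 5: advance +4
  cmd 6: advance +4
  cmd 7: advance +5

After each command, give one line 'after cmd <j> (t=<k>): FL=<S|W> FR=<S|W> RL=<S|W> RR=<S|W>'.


after cmd 1 (t=7): FL=W FR=W RL=S RR=S
after cmd 2 (t=19): FL=W FR=W RL=S RR=S
after cmd 3 (t=23): FL=S FR=S RL=W RR=W
after cmd 4 (t=32): FL=W FR=W RL=S RR=S
after cmd 5 (t=36): FL=S FR=S RL=W RR=W
after cmd 6 (t=40): FL=W FR=W RL=S RR=S
after cmd 7 (t=45): FL=W FR=W RL=S RR=S

start t=2: FL=S FR=S RL=W RR=W
cmd 1: advance +5 → t=7, phase=(9,9,3,3) → FL=W FR=W RL=S RR=S
cmd 2: advance +12 → t=19, phase=(9,9,3,3) → FL=W FR=W RL=S RR=S
cmd 3: advance +4 → t=23, phase=(1,1,7,7) → FL=S FR=S RL=W RR=W
cmd 4: advance +9 → t=32, phase=(10,10,4,4) → FL=W FR=W RL=S RR=S
cmd 5: advance +4 → t=36, phase=(2,2,8,8) → FL=S FR=S RL=W RR=W
cmd 6: advance +4 → t=40, phase=(6,6,0,0) → FL=W FR=W RL=S RR=S
cmd 7: advance +5 → t=45, phase=(11,11,5,5) → FL=W FR=W RL=S RR=S
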